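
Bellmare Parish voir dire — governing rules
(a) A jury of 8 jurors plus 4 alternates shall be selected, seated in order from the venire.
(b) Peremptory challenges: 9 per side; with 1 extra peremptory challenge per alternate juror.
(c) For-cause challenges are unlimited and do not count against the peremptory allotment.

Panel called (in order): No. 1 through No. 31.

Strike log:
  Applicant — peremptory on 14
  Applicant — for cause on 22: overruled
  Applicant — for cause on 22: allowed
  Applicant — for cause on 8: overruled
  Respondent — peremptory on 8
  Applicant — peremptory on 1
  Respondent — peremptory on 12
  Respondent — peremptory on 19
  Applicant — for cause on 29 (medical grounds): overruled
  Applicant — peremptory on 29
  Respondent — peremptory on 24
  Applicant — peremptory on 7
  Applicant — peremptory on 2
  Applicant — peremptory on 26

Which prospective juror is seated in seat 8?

13

Removed: #1, #2, #7, #8, #12, #14, #19, #22, #24, #26, #29.
Seating in order: seats 1–8 → #3, #4, #5, #6, #9, #10, #11, #13; alternates → #15, #16, #17, #18.
So seat 8 is #13.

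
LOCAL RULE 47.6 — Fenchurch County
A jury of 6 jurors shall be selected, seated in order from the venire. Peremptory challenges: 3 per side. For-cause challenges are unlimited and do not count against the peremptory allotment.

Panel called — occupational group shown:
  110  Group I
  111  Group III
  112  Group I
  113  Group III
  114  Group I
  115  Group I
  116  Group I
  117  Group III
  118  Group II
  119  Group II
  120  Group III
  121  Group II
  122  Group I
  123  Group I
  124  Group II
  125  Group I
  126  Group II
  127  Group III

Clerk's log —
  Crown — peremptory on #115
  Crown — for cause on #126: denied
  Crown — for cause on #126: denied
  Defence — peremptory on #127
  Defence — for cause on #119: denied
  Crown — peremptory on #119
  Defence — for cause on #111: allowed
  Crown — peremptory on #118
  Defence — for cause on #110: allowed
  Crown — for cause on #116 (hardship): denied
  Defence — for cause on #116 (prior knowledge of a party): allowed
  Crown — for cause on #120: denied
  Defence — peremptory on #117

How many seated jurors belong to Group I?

3

Removed: #110, #111, #115, #116, #117, #118, #119, #127.
Seated jurors 1–6: #112, #113, #114, #120, #121, #122.
Of those, in Group I: #112, #114, #122 → 3.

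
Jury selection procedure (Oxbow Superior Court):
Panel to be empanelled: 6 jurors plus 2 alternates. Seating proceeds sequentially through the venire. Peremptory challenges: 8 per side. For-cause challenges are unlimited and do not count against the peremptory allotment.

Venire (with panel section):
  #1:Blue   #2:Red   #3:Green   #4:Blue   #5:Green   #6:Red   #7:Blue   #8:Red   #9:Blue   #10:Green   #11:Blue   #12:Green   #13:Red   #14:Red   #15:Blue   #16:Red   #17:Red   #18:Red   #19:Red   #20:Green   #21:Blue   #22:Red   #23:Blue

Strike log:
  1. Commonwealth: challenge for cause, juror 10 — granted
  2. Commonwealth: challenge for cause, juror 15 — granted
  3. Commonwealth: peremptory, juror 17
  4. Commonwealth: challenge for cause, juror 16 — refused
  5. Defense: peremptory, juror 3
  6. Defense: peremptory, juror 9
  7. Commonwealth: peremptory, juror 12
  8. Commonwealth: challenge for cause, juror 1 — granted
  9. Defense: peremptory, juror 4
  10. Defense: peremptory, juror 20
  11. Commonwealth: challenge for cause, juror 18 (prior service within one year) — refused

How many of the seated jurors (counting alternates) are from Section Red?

Removed: #1, #3, #4, #9, #10, #12, #15, #17, #20.
Seated (8 incl. alternates): #2, #5, #6, #7, #8, #11, #13, #14.
Of those, in Section Red: #2, #6, #8, #13, #14 → 5.

5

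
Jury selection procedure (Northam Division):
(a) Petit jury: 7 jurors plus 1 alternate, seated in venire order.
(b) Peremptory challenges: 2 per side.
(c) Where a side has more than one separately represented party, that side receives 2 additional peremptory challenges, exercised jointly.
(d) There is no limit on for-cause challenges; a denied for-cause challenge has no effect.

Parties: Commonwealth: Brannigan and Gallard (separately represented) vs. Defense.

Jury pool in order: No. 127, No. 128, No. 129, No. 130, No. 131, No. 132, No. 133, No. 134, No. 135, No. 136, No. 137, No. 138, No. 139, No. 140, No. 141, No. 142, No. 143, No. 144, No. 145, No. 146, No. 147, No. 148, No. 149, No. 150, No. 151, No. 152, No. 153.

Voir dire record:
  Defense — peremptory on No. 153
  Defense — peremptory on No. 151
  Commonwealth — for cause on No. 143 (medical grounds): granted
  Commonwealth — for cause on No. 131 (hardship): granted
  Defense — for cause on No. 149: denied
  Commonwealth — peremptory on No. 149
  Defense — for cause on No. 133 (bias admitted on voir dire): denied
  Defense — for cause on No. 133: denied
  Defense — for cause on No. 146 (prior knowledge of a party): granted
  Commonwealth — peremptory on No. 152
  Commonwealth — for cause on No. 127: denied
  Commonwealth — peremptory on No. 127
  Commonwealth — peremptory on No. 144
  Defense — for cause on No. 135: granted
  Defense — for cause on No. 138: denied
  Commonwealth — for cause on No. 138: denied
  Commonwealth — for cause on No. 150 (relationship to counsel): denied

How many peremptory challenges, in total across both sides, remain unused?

Commonwealth allotment: 2 base + 2 multi-party = 4. Defense allotment: 2.
Commonwealth peremptories used: #149, #152, #127, #144 — 4 (for-cause on #143, #131, #127, #138, #150 don't count).
Defense peremptories used: #153, #151 — 2 (for-cause on #149, #133, #133, #146, #135, #138 don't count).
Remaining: (4 − 4) + (2 − 2) = 0.

0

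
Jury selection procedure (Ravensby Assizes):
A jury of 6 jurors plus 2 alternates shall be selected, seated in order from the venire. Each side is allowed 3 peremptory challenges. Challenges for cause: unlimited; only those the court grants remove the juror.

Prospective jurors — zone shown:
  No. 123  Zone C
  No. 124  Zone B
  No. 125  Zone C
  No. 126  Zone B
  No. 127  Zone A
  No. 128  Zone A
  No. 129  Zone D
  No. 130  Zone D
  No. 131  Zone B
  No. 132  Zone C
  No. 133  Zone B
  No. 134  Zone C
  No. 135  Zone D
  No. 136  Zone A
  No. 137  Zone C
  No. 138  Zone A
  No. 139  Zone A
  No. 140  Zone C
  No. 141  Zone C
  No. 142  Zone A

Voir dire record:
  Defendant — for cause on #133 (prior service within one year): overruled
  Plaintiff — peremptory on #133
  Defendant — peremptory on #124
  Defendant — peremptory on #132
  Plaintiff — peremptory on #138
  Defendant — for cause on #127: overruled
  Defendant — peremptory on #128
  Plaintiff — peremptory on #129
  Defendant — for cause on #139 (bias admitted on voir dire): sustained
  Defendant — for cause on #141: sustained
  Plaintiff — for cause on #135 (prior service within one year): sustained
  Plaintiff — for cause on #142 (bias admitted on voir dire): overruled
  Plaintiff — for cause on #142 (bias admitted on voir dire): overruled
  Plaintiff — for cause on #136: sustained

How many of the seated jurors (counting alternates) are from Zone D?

1

Removed: #124, #128, #129, #132, #133, #135, #136, #138, #139, #141.
Seated (8 incl. alternates): #123, #125, #126, #127, #130, #131, #134, #137.
Of those, in Zone D: #130 → 1.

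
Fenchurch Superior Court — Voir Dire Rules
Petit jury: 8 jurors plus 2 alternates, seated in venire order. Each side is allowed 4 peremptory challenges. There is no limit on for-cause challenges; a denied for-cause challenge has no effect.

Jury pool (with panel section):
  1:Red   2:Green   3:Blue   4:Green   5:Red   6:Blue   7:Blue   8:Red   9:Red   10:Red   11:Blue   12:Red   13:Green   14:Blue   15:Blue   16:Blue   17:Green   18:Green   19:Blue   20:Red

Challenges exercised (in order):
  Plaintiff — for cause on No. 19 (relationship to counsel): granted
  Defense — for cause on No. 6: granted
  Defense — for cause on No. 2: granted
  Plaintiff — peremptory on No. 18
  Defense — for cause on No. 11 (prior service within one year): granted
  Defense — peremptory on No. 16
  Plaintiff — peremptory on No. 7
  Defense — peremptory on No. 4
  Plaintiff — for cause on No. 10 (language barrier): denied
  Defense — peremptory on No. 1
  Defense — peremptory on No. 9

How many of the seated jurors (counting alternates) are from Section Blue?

3

Removed: #1, #2, #4, #6, #7, #9, #11, #16, #18, #19.
Seated (10 incl. alternates): #3, #5, #8, #10, #12, #13, #14, #15, #17, #20.
Of those, in Section Blue: #3, #14, #15 → 3.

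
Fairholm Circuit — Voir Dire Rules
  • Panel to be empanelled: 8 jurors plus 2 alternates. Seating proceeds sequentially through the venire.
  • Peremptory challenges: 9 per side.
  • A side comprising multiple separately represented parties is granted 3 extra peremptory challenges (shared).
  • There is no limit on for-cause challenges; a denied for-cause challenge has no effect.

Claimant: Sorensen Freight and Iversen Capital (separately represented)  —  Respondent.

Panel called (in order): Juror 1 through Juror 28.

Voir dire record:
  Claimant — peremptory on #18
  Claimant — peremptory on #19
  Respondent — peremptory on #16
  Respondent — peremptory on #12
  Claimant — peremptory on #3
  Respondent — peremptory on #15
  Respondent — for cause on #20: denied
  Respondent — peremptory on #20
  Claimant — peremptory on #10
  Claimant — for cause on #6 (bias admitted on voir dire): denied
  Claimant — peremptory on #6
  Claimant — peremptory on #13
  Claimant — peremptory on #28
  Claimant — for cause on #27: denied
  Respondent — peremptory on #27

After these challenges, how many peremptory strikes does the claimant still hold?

5

Claimant allotment: 9 base + 3 multi-party = 12.
Claimant peremptories used: #18, #19, #3, #10, #6, #13, #28 — 7 (for-cause on #6, #27 don't count).
Remaining: 12 − 7 = 5.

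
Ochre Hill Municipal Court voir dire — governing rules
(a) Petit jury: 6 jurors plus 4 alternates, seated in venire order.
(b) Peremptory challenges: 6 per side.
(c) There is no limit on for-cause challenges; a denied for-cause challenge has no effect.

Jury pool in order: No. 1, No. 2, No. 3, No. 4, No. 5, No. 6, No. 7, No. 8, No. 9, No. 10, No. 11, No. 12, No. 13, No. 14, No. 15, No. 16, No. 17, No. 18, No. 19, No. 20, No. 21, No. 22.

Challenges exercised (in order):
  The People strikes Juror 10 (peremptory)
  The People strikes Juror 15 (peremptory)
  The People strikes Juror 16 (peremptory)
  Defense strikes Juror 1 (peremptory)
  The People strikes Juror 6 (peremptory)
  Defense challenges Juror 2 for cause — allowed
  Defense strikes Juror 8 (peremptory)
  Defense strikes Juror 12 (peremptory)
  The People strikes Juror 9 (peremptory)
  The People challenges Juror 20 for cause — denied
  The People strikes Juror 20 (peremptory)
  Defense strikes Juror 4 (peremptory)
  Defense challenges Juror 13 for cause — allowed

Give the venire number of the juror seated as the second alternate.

19

Removed: #1, #2, #4, #6, #8, #9, #10, #12, #13, #15, #16, #20.
Filling seats in venire order through position 8: #3, #5, #7, #11, #14, #17, #18, #19.
So alternate 2 is #19.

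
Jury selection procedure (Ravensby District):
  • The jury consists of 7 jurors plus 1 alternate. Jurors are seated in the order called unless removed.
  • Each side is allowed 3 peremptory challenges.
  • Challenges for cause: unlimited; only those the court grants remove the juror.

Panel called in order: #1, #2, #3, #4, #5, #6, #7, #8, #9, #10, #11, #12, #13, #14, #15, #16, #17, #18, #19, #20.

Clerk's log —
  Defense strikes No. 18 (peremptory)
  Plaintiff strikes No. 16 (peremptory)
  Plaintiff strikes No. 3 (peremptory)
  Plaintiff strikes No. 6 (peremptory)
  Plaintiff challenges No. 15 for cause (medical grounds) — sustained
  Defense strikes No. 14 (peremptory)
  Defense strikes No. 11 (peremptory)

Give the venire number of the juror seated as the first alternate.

10

Removed: #3, #6, #11, #14, #15, #16, #18.
Seating in order: seats 1–7 → #1, #2, #4, #5, #7, #8, #9; alternates → #10.
So alternate 1 is #10.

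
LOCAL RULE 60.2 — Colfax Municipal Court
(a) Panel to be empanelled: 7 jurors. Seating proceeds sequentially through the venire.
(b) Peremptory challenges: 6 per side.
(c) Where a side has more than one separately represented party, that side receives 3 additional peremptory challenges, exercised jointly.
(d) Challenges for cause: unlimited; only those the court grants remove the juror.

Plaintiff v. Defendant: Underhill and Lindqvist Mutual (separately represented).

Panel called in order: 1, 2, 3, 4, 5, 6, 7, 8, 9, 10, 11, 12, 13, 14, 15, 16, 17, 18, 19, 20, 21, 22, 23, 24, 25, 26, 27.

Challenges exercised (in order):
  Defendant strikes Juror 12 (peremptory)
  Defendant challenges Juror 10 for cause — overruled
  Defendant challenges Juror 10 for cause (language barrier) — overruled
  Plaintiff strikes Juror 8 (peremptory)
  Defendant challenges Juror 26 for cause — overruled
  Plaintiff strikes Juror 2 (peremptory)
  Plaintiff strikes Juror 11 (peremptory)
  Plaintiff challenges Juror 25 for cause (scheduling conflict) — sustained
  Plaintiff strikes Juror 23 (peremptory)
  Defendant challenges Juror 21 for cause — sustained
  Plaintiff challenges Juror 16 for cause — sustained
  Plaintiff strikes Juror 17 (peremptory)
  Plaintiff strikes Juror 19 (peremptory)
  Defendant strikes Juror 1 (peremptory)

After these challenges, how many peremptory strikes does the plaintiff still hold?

Plaintiff allotment: 6.
Plaintiff peremptories used: #8, #2, #11, #23, #17, #19 — 6 (for-cause on #25, #16 don't count).
Remaining: 6 − 6 = 0.

0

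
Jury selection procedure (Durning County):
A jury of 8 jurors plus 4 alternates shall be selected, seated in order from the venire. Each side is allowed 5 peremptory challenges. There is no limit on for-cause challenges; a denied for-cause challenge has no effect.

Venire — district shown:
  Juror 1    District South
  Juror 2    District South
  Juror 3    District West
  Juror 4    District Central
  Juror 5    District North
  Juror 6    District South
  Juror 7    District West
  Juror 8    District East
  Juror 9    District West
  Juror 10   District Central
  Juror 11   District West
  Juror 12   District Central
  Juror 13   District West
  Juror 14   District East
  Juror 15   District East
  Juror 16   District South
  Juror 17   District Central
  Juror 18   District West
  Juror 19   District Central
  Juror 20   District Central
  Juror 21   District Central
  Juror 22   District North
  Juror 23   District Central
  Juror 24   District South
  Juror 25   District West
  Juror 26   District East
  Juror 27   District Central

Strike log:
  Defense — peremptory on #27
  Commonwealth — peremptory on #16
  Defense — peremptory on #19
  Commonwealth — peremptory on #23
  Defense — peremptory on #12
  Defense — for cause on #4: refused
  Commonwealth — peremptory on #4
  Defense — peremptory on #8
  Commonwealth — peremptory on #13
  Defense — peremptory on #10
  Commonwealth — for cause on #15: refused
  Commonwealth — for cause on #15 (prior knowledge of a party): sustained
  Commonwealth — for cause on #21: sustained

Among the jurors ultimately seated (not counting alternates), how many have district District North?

Removed: #4, #8, #10, #12, #13, #15, #16, #19, #21, #23, #27.
Seated jurors 1–8: #1, #2, #3, #5, #6, #7, #9, #11 (alternates #14, #17, #18, #20 not counted).
Of those, in District North: #5 → 1.

1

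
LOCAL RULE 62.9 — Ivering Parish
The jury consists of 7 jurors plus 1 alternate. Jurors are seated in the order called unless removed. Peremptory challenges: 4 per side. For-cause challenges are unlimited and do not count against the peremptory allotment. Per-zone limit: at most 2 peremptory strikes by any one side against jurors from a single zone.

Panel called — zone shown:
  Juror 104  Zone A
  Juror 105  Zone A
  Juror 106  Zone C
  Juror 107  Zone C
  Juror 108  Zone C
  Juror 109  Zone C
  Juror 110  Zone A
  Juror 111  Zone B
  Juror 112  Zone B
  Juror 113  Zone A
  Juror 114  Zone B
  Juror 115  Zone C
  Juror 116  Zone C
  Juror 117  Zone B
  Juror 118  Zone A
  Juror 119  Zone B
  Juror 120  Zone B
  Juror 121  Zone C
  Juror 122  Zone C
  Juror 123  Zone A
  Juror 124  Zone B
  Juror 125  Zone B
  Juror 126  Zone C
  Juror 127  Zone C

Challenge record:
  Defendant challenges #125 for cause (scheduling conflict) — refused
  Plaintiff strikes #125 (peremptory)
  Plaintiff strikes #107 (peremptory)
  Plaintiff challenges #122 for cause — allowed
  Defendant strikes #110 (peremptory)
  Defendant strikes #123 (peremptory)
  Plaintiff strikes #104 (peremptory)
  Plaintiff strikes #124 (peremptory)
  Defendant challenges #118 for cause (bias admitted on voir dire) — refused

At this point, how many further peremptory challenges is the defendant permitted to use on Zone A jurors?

0

Defendant peremptories so far: #110, #123 — 2 of 4 used, 2 left overall.
Against Zone A: #110, #123 — 2 used; per-zone cap 2 leaves 0.
Binding limit: min(2, 0) = 0.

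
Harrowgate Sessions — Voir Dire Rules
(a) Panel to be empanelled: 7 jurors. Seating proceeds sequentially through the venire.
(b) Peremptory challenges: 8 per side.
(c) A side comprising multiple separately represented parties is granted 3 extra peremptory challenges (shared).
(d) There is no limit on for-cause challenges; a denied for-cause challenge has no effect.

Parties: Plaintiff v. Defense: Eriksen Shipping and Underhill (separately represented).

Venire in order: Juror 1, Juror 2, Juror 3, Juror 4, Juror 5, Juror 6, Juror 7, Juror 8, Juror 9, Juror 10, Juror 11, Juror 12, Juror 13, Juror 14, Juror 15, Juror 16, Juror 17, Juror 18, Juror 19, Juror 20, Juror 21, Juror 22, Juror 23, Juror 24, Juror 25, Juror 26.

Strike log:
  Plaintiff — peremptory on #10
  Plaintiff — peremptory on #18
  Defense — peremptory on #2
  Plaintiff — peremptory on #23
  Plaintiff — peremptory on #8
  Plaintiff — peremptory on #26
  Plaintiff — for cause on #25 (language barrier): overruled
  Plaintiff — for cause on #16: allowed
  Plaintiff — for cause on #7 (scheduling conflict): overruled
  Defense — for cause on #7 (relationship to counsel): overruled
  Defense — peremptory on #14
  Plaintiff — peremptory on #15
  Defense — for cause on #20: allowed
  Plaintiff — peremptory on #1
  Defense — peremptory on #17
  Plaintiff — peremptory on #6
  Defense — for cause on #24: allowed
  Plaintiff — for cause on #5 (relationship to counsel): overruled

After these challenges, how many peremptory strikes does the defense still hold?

8

Defense allotment: 8 base + 3 multi-party = 11.
Defense peremptories used: #2, #14, #17 — 3 (for-cause on #7, #20, #24 don't count).
Remaining: 11 − 3 = 8.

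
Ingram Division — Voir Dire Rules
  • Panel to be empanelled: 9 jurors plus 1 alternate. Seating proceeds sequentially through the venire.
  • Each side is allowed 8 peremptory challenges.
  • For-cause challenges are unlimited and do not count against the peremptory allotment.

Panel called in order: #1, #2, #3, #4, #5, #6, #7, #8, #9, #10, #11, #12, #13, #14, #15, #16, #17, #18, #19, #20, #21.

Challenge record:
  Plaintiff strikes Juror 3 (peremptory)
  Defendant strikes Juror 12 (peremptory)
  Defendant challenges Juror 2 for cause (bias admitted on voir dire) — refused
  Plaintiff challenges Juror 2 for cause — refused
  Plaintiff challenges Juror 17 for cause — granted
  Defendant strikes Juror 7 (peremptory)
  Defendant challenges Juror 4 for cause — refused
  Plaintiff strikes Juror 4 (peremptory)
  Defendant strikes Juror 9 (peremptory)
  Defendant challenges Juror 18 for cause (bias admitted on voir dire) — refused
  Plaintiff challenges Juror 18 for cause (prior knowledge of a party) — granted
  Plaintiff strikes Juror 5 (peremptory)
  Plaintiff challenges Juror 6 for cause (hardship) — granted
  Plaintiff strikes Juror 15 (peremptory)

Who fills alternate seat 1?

Removed: #3, #4, #5, #6, #7, #9, #12, #15, #17, #18. (#2 stays — for-cause denied.)
Filling seats in venire order through position 10: #1, #2, #8, #10, #11, #13, #14, #16, #19, #20.
So alternate 1 is #20.

20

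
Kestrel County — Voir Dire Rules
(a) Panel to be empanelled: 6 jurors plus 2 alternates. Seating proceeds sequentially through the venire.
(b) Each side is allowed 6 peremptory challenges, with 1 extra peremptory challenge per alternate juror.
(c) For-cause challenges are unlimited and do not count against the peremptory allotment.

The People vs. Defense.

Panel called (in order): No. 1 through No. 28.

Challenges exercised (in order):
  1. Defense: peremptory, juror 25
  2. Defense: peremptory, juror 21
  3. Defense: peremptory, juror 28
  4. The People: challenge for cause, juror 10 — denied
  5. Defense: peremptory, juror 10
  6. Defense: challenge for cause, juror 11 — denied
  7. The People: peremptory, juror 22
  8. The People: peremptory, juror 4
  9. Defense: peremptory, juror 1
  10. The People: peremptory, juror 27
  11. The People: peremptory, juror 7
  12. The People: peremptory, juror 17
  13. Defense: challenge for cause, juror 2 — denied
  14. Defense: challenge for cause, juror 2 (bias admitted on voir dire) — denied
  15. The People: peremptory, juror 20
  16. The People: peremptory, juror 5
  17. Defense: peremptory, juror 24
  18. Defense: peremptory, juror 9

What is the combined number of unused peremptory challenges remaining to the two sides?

The People allotment: 6 base + 1 × 2 alternates = 8. Defense allotment: 6 base + 1 × 2 alternates = 8.
The People peremptories used: #22, #4, #27, #7, #17, #20, #5 — 7 (the for-cause on #10 doesn't count).
Defense peremptories used: #25, #21, #28, #10, #1, #24, #9 — 7 (for-cause on #11, #2, #2 don't count).
Remaining: (8 − 7) + (8 − 7) = 2.

2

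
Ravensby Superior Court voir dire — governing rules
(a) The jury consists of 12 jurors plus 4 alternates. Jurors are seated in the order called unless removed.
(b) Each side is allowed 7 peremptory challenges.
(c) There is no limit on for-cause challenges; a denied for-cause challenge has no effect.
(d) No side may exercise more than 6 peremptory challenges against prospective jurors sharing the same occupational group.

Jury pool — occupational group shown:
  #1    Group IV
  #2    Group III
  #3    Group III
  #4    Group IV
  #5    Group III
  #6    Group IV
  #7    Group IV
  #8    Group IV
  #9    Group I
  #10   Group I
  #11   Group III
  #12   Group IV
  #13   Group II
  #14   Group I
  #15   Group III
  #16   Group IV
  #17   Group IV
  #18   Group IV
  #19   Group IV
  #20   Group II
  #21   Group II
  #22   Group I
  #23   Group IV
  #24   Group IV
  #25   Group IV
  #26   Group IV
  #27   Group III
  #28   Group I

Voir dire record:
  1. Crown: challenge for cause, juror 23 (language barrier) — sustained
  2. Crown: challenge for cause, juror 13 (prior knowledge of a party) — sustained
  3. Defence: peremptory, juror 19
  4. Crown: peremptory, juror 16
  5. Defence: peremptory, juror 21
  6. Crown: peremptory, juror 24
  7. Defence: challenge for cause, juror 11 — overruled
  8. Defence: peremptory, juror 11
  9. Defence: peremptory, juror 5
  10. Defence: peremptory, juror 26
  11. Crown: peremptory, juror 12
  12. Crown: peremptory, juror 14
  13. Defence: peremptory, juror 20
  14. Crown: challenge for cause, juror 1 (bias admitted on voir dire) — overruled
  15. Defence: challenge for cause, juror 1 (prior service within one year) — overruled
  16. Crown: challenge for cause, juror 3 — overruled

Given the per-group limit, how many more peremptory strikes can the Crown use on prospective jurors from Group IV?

3

Crown peremptories so far: #16, #24, #12, #14 — 4 of 7 used, 3 left overall.
Against Group IV: #16, #24, #12 — 3 used; per-group cap 6 leaves 3.
Binding limit: min(3, 3) = 3.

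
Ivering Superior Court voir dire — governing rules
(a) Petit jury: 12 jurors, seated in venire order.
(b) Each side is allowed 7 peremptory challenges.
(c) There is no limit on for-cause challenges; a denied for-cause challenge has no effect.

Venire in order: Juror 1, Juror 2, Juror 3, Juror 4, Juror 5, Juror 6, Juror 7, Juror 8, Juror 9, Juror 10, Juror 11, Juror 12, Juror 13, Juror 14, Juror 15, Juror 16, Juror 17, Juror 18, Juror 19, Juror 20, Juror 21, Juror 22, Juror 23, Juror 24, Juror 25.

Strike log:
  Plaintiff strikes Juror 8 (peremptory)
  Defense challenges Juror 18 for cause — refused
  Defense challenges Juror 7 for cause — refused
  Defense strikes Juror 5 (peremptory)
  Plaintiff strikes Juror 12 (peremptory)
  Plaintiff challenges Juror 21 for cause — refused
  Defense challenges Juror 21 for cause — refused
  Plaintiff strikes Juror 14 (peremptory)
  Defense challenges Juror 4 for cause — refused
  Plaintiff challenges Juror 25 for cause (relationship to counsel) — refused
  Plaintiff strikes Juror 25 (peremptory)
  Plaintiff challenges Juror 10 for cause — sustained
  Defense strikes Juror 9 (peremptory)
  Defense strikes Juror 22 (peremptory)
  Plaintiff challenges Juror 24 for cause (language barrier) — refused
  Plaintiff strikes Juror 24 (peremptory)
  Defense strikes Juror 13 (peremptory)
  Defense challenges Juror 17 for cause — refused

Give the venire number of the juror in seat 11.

18

Removed: #5, #8, #9, #10, #12, #13, #14, #22, #24, #25. (#4, #7, #17, #18, #21 stay — for-cause denied.)
Seating in order: seats 1–12 → #1, #2, #3, #4, #6, #7, #11, #15, #16, #17, #18, #19.
So seat 11 is #18.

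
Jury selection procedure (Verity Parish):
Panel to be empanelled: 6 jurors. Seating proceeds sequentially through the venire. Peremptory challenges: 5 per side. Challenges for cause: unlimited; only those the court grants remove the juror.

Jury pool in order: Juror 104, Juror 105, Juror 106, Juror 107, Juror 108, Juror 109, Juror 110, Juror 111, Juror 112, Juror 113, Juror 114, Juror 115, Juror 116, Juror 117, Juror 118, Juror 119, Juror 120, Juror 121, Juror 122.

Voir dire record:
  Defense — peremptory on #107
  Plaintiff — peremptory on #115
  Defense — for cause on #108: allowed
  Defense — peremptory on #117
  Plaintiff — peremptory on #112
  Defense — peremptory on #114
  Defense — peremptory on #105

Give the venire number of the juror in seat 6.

113

Removed: #105, #107, #108, #112, #114, #115, #117.
Seating in order: seats 1–6 → #104, #106, #109, #110, #111, #113.
So seat 6 is #113.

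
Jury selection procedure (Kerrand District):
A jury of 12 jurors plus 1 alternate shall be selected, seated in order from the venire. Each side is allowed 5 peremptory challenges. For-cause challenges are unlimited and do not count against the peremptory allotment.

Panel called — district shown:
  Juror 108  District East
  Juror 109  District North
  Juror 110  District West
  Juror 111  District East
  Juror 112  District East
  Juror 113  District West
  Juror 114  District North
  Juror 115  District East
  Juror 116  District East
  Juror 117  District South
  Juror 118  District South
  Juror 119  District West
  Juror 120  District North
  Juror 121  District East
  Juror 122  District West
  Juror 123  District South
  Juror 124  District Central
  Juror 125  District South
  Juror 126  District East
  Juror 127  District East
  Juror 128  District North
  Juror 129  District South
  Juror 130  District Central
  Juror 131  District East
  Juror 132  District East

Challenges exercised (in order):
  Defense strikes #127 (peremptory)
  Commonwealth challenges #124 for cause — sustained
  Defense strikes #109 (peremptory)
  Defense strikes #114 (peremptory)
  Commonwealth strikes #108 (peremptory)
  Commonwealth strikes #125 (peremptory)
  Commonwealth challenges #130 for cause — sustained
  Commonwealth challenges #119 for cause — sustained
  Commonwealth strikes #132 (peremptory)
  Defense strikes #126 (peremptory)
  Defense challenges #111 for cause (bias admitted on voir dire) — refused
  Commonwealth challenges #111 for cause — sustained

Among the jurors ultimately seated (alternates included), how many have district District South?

Removed: #108, #109, #111, #114, #119, #124, #125, #126, #127, #130, #132.
Seated (13 incl. alternates): #110, #112, #113, #115, #116, #117, #118, #120, #121, #122, #123, #128, #129.
Of those, in District South: #117, #118, #123, #129 → 4.

4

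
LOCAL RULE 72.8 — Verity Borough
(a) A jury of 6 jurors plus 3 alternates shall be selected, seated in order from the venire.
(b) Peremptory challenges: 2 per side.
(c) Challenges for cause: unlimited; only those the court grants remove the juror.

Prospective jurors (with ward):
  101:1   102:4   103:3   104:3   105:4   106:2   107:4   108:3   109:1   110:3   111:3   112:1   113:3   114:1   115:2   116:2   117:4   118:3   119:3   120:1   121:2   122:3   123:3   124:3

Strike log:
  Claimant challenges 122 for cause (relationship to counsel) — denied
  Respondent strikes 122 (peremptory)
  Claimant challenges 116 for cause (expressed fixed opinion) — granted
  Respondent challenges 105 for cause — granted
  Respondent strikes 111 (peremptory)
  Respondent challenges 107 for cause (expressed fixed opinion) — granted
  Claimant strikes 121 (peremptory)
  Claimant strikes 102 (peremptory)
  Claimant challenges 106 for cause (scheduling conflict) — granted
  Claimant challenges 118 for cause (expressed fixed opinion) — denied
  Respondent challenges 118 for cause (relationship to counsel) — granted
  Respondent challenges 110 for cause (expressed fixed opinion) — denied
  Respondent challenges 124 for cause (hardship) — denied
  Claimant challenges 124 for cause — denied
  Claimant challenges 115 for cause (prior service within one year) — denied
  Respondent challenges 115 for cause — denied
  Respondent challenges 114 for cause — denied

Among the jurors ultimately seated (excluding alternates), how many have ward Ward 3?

4

Removed: #102, #105, #106, #107, #111, #116, #118, #121, #122.
Seated jurors 1–6: #101, #103, #104, #108, #109, #110 (alternates #112, #113, #114 not counted).
Of those, in Ward 3: #103, #104, #108, #110 → 4.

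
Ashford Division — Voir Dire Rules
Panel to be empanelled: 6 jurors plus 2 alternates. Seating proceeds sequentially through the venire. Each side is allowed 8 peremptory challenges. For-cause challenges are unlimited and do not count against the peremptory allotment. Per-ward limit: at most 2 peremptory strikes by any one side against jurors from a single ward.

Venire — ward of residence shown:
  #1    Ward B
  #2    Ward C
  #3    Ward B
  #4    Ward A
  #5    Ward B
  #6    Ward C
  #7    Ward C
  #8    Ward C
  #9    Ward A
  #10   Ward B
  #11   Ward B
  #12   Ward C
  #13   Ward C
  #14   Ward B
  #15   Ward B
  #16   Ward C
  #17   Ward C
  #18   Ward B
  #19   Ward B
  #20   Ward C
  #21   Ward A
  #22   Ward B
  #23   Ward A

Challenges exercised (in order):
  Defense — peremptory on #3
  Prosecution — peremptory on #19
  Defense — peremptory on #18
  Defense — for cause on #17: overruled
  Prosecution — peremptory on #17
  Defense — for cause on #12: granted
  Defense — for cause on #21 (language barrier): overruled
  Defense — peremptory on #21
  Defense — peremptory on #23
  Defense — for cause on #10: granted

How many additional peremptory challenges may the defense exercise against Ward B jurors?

Defense peremptories so far: #3, #18, #21, #23 — 4 of 8 used, 4 left overall.
Against Ward B: #3, #18 — 2 used; per-ward cap 2 leaves 0.
Binding limit: min(4, 0) = 0.

0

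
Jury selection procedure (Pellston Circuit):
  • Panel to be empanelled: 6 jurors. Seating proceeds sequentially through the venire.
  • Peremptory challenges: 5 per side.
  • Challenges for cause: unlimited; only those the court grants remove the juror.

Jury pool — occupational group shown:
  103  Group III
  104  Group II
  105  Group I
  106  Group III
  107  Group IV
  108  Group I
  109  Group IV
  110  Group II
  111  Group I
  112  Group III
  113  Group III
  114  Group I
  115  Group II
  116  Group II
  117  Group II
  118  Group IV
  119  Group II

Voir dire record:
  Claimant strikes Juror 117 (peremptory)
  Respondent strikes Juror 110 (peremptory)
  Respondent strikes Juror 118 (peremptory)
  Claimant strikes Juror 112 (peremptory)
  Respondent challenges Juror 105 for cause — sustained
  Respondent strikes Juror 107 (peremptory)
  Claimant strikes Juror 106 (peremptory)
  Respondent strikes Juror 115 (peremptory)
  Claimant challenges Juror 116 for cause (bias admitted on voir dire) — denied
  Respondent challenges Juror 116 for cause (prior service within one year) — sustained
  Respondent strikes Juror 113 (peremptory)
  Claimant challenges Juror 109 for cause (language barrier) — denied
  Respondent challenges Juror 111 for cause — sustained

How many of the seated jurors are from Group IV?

1

Removed: #105, #106, #107, #110, #111, #112, #113, #115, #116, #117, #118.
Seated jurors 1–6: #103, #104, #108, #109, #114, #119.
Of those, in Group IV: #109 → 1.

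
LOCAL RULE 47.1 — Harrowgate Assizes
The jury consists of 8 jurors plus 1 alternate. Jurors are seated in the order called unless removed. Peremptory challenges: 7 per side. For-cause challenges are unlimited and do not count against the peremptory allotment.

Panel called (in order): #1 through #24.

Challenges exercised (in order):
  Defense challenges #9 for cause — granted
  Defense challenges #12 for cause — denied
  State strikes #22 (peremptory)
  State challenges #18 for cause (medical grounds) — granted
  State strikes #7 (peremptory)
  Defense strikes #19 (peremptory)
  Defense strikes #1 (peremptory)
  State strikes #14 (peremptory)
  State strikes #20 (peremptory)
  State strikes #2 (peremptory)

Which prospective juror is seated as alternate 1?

13

Removed: #1, #2, #7, #9, #14, #18, #19, #20, #22. (#12 stays — for-cause denied.)
Seating in order: seats 1–8 → #3, #4, #5, #6, #8, #10, #11, #12; alternates → #13.
So alternate 1 is #13.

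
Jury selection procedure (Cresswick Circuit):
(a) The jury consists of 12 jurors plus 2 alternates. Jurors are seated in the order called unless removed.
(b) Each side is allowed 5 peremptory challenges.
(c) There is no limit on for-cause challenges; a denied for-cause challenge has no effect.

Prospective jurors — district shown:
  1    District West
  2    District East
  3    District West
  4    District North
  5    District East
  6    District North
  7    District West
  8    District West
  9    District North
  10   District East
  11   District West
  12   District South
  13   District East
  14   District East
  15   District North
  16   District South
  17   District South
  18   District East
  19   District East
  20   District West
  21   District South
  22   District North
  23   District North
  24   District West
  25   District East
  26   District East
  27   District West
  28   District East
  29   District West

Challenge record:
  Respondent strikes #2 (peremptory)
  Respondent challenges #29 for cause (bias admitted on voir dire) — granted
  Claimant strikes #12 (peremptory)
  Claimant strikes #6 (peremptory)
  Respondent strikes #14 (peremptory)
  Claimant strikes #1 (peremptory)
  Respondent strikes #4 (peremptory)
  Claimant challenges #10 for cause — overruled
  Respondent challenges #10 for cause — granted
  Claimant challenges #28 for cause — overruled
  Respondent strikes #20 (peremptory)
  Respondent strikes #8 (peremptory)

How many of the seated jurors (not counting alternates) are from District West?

Removed: #1, #2, #4, #6, #8, #10, #12, #14, #20, #29.
Seated jurors 1–12: #3, #5, #7, #9, #11, #13, #15, #16, #17, #18, #19, #21 (alternates #22, #23 not counted).
Of those, in District West: #3, #7, #11 → 3.

3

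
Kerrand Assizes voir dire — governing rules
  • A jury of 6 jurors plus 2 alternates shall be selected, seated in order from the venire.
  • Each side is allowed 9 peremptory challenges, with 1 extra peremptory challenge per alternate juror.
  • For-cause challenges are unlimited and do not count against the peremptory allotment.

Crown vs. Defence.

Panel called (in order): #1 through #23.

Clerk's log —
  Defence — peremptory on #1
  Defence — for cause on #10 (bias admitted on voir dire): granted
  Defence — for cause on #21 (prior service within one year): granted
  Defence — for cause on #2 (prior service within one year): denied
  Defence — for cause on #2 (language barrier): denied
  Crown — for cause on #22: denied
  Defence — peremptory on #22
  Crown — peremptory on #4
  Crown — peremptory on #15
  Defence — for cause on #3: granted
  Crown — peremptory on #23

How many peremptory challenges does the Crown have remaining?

8

Crown allotment: 9 base + 1 × 2 alternates = 11.
Crown peremptories used: #4, #15, #23 — 3 (the for-cause on #22 doesn't count).
Remaining: 11 − 3 = 8.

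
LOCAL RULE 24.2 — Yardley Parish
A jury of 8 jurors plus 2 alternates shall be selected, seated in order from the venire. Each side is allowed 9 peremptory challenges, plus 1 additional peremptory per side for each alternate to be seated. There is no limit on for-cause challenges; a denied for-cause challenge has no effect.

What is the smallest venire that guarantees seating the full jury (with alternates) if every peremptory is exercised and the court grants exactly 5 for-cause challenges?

37

Seats to fill: 8 + 2 alternates = 10.
Peremptories: 9 + 1×2 = 11 per side × 2 sides = 22.
For-cause removals: 5.
Minimum venire: 10 + 22 + 5 = 37.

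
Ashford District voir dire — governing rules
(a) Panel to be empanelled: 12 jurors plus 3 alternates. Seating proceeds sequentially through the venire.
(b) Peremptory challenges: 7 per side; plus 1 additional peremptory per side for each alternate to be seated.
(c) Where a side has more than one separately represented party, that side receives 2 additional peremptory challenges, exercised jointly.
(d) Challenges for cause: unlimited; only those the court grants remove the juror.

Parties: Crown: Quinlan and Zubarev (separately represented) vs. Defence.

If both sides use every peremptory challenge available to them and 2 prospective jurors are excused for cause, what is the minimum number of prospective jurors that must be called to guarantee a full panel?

39

Seats to fill: 12 + 3 alternates = 15.
Peremptories — Crown: 7 + 1×3 + 2 = 12; Defence: 7 + 1×3 = 10; total 22.
For-cause removals: 2.
Minimum venire: 15 + 22 + 2 = 39.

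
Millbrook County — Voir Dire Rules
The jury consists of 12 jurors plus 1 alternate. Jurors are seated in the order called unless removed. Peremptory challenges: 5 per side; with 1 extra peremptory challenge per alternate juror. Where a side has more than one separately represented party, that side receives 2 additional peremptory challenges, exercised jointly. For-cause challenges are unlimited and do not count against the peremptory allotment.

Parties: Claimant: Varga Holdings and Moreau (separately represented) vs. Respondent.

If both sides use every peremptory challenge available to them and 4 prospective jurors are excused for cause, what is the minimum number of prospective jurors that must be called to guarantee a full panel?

31

Seats to fill: 12 + 1 alternates = 13.
Peremptories — Claimant: 5 + 1×1 + 2 = 8; Respondent: 5 + 1×1 = 6; total 14.
For-cause removals: 4.
Minimum venire: 13 + 14 + 4 = 31.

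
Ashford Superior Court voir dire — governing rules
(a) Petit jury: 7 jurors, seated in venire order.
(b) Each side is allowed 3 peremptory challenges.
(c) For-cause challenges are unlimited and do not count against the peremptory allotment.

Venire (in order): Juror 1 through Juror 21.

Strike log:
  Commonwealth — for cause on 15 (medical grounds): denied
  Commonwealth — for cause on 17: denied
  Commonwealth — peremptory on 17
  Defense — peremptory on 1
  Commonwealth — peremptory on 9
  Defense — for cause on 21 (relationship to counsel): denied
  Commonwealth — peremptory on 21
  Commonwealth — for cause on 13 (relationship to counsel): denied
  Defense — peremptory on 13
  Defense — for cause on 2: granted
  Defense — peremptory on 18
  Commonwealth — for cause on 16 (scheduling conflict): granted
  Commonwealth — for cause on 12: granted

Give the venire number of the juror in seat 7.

Removed: #1, #2, #9, #12, #13, #16, #17, #18, #21. (#15 stays — for-cause denied.)
Filling seats in venire order through position 7: #3, #4, #5, #6, #7, #8, #10.
So seat 7 is #10.

10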